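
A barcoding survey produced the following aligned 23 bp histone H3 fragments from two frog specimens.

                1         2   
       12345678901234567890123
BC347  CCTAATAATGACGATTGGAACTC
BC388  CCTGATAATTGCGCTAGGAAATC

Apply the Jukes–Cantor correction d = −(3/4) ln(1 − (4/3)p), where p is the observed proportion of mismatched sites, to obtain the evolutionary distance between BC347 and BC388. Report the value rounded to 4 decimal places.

0.3206

The sequences differ at positions 4 (A/G), 10 (G/T), 11 (A/G), 14 (A/C), 16 (T/A), 21 (C/A).
p = 6/23 = 0.260870.
d = −0.75 · ln(1 − (4/3)·0.260870) = −0.75 · ln(0.652173) = −0.75 · (-0.427445) = 0.3206.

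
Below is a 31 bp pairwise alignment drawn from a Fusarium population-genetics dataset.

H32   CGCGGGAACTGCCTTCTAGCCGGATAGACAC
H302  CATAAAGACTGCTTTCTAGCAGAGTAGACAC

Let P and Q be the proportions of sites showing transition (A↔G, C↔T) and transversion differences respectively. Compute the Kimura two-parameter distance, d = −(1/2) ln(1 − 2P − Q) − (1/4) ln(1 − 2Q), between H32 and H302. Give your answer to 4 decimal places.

0.4912

Differing sites — 2:G/A (Ti); 3:C/T (Ti); 4:G/A (Ti); 5:G/A (Ti); 6:G/A (Ti); 7:A/G (Ti); 13:C/T (Ti); 21:C/A (Tv); 23:G/A (Ti); 24:A/G (Ti).
Of the 10 differences, 9 transitions and 1 transversion over 31 sites: P = 9/31 = 0.290323, Q = 1/31 = 0.032258.
d = −0.5·ln(0.387096) − 0.25·ln(0.935484) = −0.5·(-0.949083) − 0.25·(-0.066691) = 0.4912.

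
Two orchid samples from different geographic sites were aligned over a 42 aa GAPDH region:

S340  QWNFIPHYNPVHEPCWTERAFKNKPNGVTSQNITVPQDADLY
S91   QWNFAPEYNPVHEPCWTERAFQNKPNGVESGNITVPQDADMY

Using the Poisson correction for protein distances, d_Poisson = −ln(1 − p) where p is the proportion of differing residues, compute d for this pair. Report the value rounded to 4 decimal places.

0.1542

Differing sites — 5:I/A; 7:H/E; 22:K/Q; 29:T/E; 31:Q/G; 41:L/M.
p = 6/42 = 0.142857.
d = −ln(1 − 0.142857) = −ln(0.857143) = 0.1542.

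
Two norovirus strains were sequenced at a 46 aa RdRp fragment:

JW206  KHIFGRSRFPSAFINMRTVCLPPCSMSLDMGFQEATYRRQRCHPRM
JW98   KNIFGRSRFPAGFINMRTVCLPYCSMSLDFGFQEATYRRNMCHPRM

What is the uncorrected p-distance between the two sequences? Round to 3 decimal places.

0.152

The sequences differ at positions 2 (H/N), 11 (S/A), 12 (A/G), 23 (P/Y), 30 (M/F), 40 (Q/N), 41 (R/M).
There are 7 differences over 46 sites, so p = 7/46 = 0.152.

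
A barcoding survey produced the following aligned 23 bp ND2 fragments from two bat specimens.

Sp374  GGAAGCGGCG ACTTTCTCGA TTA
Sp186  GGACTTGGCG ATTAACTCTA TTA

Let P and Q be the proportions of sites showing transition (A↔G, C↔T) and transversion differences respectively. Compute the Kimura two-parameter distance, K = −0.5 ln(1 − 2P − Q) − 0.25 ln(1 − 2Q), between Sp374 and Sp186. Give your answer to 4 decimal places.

0.3909

Differing sites — 4:A/C (Tv); 5:G/T (Tv); 6:C/T (Ti); 12:C/T (Ti); 14:T/A (Tv); 15:T/A (Tv); 19:G/T (Tv).
Of the 7 differences, 2 transitions and 5 transversions over 23 sites: P = 2/23 = 0.086957, Q = 5/23 = 0.217391.
d = −0.5·ln(0.608695) − 0.25·ln(0.565218) = −0.5·(-0.496438) − 0.25·(-0.570544) = 0.3909.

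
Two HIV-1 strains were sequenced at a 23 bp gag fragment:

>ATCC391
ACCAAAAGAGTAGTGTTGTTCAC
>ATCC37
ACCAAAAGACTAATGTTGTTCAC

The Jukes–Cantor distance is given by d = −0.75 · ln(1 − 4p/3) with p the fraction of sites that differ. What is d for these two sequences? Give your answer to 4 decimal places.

0.0924

Differing sites — 10:G/C; 13:G/A.
p = 2/23 = 0.086957.
d = −0.75 · ln(1 − (4/3)·0.086957) = −0.75 · ln(0.884057) = −0.75 · (-0.123234) = 0.0924.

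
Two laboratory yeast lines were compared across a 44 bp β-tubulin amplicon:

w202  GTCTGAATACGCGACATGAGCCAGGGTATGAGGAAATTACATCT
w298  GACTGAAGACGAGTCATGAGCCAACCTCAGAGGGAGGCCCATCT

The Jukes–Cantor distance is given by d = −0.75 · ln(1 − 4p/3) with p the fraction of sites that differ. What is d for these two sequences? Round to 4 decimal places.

Differing sites — 2:T/A; 8:T/G; 12:C/A; 14:A/T; 24:G/A; 25:G/C; 26:G/C; 28:A/C; 29:T/A; 34:A/G; 36:A/G; 37:T/G; 38:T/C; 39:A/C.
p = 14/44 = 0.318182.
d = −0.75 · ln(1 − (4/3)·0.318182) = −0.75 · ln(0.575757) = −0.75 · (-0.552070) = 0.4141.

0.4141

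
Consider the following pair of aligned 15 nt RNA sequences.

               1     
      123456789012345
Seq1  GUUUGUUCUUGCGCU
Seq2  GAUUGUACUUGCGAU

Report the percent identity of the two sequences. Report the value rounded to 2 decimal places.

Differing sites — 2:U/A; 7:U/A; 14:C/A.
12 of the 15 sites match, so the percent identity is 12/15 × 100 = 80.00%.

80.00%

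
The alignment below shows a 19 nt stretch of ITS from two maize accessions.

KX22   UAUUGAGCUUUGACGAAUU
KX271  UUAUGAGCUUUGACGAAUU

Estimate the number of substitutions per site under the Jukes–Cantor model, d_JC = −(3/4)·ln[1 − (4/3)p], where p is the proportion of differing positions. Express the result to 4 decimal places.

Mismatches occur at site 2 (A↔U), site 3 (U↔A).
p = 2/19 = 0.105263.
d = −0.75 · ln(1 − (4/3)·0.105263) = −0.75 · ln(0.859649) = −0.75 · (-0.151231) = 0.1134.

0.1134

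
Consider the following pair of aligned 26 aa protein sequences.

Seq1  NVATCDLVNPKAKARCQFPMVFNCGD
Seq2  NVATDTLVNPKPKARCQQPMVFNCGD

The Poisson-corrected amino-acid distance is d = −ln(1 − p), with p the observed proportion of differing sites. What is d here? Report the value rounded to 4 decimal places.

0.1671

The sequences differ at positions 5 (C/D), 6 (D/T), 12 (A/P), 18 (F/Q).
p = 4/26 = 0.153846.
d = −ln(1 − 0.153846) = −ln(0.846154) = 0.1671.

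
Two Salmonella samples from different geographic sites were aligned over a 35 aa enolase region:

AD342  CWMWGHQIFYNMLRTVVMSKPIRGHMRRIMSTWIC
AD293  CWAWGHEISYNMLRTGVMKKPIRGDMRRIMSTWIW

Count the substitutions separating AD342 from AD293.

7

The sequences differ at positions 3 (M/A), 7 (Q/E), 9 (F/S), 16 (V/G), 19 (S/K), 25 (H/D), 35 (C/W).
That gives 7 mismatches out of 35 aligned sites, so the Hamming distance is 7.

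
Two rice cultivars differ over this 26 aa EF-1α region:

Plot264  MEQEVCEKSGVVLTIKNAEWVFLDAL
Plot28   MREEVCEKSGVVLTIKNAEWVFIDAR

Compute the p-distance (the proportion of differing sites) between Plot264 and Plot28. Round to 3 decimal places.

Mismatches occur at site 2 (E↔R), site 3 (Q↔E), site 23 (L↔I), site 26 (L↔R).
There are 4 differences over 26 sites, so p = 4/26 = 0.154.

0.154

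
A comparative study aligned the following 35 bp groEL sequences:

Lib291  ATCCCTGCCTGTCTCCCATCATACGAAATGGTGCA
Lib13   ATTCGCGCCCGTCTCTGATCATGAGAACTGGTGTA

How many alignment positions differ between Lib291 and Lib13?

10

Differing sites — 3:C/T; 5:C/G; 6:T/C; 10:T/C; 16:C/T; 17:C/G; 23:A/G; 24:C/A; 28:A/C; 34:C/T.
That gives 10 mismatches out of 35 aligned sites, so the Hamming distance is 10.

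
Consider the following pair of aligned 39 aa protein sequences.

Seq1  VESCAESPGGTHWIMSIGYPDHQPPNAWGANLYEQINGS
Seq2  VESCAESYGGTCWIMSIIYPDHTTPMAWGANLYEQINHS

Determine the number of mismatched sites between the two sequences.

Mismatches occur at site 8 (P→Y), site 12 (H→C), site 18 (G→I), site 23 (Q→T), site 24 (P→T), site 26 (N→M), site 38 (G→H).
That gives 7 mismatches out of 39 aligned sites, so the Hamming distance is 7.

7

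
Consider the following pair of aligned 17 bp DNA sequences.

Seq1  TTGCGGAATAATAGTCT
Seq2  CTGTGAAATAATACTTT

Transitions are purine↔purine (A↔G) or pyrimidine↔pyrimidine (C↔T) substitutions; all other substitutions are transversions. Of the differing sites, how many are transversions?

1

Mismatches occur at site 1 (T/C, transition), site 4 (C/T, transition), site 6 (G/A, transition), site 14 (G/C, transversion), site 16 (C/T, transition).
Of the 5 differences, 4 transitions and 1 transversion, so the answer is 1.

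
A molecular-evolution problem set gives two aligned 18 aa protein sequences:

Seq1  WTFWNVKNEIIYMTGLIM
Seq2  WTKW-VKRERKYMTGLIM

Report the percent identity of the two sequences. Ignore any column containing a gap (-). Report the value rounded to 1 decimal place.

Excluding the 1 gap column leaves 17 comparable sites.
The sequences differ at positions 3 (F/K), 8 (N/R), 10 (I/R), 11 (I/K).
13 of the 17 comparable sites match, so the percent identity is 13/17 × 100 = 76.5%.

76.5%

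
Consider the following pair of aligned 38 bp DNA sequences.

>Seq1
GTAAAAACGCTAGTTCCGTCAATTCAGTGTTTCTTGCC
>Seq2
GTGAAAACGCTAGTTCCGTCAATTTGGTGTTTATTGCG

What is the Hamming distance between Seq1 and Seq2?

5

Mismatches occur at site 3 (A↔G), site 25 (C↔T), site 26 (A↔G), site 33 (C↔A), site 38 (C↔G).
That gives 5 mismatches out of 38 aligned sites, so the Hamming distance is 5.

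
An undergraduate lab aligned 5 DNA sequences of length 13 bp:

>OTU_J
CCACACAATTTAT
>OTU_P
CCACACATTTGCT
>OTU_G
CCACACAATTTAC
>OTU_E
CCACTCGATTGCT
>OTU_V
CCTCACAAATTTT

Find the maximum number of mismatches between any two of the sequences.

Pairwise Hamming distances:
  OTU_J vs OTU_P: 3
  OTU_J vs OTU_G: 1
  OTU_J vs OTU_E: 4
  OTU_J vs OTU_V: 3
  OTU_P vs OTU_G: 4
  OTU_P vs OTU_E: 3
  OTU_P vs OTU_V: 5
  OTU_G vs OTU_E: 5
  OTU_G vs OTU_V: 4
  OTU_E vs OTU_V: 6
The largest is 6, between OTU_E and OTU_V.

6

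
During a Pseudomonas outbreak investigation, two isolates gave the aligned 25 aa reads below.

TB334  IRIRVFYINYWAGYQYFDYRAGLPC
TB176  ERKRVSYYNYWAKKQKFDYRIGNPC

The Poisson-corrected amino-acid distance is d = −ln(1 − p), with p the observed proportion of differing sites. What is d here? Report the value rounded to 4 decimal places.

0.4463

The sequences differ at positions 1 (I/E), 3 (I/K), 6 (F/S), 8 (I/Y), 13 (G/K), 14 (Y/K), 16 (Y/K), 21 (A/I), 23 (L/N).
p = 9/25 = 0.360000.
d = −ln(1 − 0.360000) = −ln(0.640000) = 0.4463.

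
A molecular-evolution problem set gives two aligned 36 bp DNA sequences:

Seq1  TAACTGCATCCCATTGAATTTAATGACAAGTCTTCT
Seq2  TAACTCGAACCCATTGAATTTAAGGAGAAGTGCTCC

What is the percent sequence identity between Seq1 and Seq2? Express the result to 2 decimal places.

77.78%

Mismatches occur at site 6 (G→C), site 7 (C→G), site 9 (T→A), site 24 (T→G), site 27 (C→G), site 32 (C→G), site 33 (T→C), site 36 (T→C).
28 of the 36 sites match, so the percent identity is 28/36 × 100 = 77.78%.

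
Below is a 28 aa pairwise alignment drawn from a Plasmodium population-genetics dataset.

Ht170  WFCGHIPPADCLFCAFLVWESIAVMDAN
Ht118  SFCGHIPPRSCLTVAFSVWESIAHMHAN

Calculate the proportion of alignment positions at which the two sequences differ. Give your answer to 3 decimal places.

Mismatches occur at site 1 (W↔S), site 9 (A↔R), site 10 (D↔S), site 13 (F↔T), site 14 (C↔V), site 17 (L↔S), site 24 (V↔H), site 26 (D↔H).
There are 8 differences over 28 sites, so p = 8/28 = 0.286.

0.286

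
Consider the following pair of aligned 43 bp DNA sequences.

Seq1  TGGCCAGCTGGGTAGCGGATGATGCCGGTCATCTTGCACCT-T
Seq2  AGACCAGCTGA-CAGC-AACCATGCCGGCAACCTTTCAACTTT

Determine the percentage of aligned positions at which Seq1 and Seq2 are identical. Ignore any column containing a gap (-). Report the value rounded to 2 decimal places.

70.00%

Excluding the 3 gap columns leaves 40 comparable sites.
The sequences differ at positions 1 (T/A), 3 (G/A), 11 (G/A), 13 (T/C), 18 (G/A), 20 (T/C), 21 (G/C), 29 (T/C), 30 (C/A), 32 (T/C), 36 (G/T), 39 (C/A).
28 of the 40 comparable sites match, so the percent identity is 28/40 × 100 = 70.00%.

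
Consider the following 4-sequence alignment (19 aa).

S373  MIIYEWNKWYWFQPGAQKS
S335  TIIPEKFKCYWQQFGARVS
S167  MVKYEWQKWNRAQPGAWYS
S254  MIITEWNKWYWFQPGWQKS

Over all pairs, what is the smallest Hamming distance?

Pairwise Hamming distances:
  S373 vs S335: 9
  S373 vs S167: 8
  S373 vs S254: 2
  S335 vs S167: 13
  S335 vs S254: 10
  S167 vs S254: 10
The smallest is 2, between S373 and S254.

2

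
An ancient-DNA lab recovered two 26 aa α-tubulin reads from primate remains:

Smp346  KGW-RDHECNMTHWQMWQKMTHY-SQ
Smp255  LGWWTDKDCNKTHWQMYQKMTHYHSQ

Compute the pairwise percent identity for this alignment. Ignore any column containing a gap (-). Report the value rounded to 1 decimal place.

75.0%

Excluding the 2 gap columns leaves 24 comparable sites.
Mismatches occur at site 1 (K→L), site 5 (R→T), site 7 (H→K), site 8 (E→D), site 11 (M→K), site 17 (W→Y).
18 of the 24 comparable sites match, so the percent identity is 18/24 × 100 = 75.0%.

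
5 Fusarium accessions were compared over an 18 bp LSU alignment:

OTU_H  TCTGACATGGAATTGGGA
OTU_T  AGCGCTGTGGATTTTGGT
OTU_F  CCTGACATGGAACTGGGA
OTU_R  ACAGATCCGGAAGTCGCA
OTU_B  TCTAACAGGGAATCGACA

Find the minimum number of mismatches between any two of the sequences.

Pairwise Hamming distances:
  OTU_H vs OTU_T: 9
  OTU_H vs OTU_F: 2
  OTU_H vs OTU_R: 8
  OTU_H vs OTU_B: 5
  OTU_T vs OTU_F: 10
  OTU_T vs OTU_R: 10
  OTU_T vs OTU_B: 14
  OTU_F vs OTU_R: 8
  OTU_F vs OTU_B: 7
  OTU_R vs OTU_B: 10
The smallest is 2, between OTU_H and OTU_F.

2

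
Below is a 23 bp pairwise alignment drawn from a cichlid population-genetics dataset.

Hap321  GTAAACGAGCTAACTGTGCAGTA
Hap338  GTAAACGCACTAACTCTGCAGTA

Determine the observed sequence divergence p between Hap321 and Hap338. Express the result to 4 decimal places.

Differing sites — 8:A/C; 9:G/A; 16:G/C.
There are 3 differences over 23 sites, so p = 3/23 = 0.1304.

0.1304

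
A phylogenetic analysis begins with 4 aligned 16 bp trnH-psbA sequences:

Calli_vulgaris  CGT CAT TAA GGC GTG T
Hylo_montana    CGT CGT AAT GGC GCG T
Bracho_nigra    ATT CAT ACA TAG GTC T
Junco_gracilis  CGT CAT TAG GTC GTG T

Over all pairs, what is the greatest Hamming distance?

Pairwise Hamming distances:
  Calli_vulgaris vs Hylo_montana: 4
  Calli_vulgaris vs Bracho_nigra: 8
  Calli_vulgaris vs Junco_gracilis: 2
  Hylo_montana vs Bracho_nigra: 10
  Hylo_montana vs Junco_gracilis: 5
  Bracho_nigra vs Junco_gracilis: 9
The largest is 10, between Hylo_montana and Bracho_nigra.

10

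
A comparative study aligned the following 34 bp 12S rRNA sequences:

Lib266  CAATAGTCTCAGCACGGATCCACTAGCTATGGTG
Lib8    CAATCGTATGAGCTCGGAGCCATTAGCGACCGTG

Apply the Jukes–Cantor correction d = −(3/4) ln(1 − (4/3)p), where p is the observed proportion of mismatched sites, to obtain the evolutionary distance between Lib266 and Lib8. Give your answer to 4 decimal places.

The sequences differ at positions 5 (A/C), 8 (C/A), 10 (C/G), 14 (A/T), 19 (T/G), 23 (C/T), 28 (T/G), 30 (T/C), 31 (G/C).
p = 9/34 = 0.264706.
d = −0.75 · ln(1 − (4/3)·0.264706) = −0.75 · ln(0.647059) = −0.75 · (-0.435318) = 0.3265.

0.3265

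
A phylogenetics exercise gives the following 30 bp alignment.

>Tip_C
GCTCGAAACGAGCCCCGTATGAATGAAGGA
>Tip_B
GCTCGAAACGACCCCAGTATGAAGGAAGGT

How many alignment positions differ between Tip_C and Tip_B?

The sequences differ at positions 12 (G/C), 16 (C/A), 24 (T/G), 30 (A/T).
That gives 4 mismatches out of 30 aligned sites, so the Hamming distance is 4.

4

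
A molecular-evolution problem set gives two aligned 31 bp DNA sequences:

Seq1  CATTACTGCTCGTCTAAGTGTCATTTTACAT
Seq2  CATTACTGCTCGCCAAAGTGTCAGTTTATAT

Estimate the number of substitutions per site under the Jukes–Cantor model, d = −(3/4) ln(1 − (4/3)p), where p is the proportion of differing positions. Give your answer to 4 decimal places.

0.1416

The sequences differ at positions 13 (T/C), 15 (T/A), 24 (T/G), 29 (C/T).
p = 4/31 = 0.129032.
d = −0.75 · ln(1 − (4/3)·0.129032) = −0.75 · ln(0.827957) = −0.75 · (-0.188794) = 0.1416.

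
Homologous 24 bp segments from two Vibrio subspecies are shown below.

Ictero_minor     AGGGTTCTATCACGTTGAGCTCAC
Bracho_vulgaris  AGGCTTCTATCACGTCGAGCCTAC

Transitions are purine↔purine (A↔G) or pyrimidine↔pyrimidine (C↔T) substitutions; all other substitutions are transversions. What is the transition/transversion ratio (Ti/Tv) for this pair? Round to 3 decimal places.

The sequences differ at positions 4 (G/C, transversion), 16 (T/C, transition), 21 (T/C, transition), 22 (C/T, transition).
Of the 4 differences, 3 transitions and 1 transversion, so Ti/Tv = 3/1 = 3.000.

3.000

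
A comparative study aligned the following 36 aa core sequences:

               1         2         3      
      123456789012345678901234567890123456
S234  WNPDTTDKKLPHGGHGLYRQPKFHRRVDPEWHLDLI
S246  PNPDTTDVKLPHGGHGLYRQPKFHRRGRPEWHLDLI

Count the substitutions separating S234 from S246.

Differing sites — 1:W/P; 8:K/V; 27:V/G; 28:D/R.
That gives 4 mismatches out of 36 aligned sites, so the Hamming distance is 4.

4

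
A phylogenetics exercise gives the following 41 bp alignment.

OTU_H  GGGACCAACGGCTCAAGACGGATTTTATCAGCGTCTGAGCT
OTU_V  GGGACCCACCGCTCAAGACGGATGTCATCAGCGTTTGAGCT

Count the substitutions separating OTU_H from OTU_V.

5

Mismatches occur at site 7 (A→C), site 10 (G→C), site 24 (T→G), site 26 (T→C), site 35 (C→T).
That gives 5 mismatches out of 41 aligned sites, so the Hamming distance is 5.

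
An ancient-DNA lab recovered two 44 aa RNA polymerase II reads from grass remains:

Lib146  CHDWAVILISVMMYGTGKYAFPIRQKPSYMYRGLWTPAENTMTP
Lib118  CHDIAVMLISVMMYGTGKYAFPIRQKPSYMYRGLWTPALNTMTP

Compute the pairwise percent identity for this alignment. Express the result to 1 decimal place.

Differing sites — 4:W/I; 7:I/M; 39:E/L.
41 of the 44 sites match, so the percent identity is 41/44 × 100 = 93.2%.

93.2%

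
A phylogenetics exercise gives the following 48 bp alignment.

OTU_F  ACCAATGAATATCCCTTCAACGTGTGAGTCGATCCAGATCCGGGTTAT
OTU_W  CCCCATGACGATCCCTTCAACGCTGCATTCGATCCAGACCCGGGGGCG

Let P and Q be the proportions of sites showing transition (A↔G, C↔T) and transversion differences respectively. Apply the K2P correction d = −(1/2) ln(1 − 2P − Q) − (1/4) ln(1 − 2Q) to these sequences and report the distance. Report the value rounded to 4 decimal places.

0.3760

Mismatches occur at site 1 (A→C, transversion), site 4 (A→C, transversion), site 9 (A→C, transversion), site 10 (T→G, transversion), site 23 (T→C, transition), site 24 (G→T, transversion), site 25 (T→G, transversion), site 26 (G→C, transversion), site 28 (G→T, transversion), site 39 (T→C, transition), site 45 (T→G, transversion), site 46 (T→G, transversion), site 47 (A→C, transversion), site 48 (T→G, transversion).
Of the 14 differences, 2 transitions and 12 transversions over 48 sites: P = 2/48 = 0.041667, Q = 12/48 = 0.250000.
d = −0.5·ln(0.666666) − 0.25·ln(0.500000) = −0.5·(-0.405466) − 0.25·(-0.693147) = 0.3760.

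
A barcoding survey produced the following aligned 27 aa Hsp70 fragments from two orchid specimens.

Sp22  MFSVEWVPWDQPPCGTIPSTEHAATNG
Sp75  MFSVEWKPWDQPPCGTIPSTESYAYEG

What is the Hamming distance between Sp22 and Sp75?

5

Differing sites — 7:V/K; 22:H/S; 23:A/Y; 25:T/Y; 26:N/E.
That gives 5 mismatches out of 27 aligned sites, so the Hamming distance is 5.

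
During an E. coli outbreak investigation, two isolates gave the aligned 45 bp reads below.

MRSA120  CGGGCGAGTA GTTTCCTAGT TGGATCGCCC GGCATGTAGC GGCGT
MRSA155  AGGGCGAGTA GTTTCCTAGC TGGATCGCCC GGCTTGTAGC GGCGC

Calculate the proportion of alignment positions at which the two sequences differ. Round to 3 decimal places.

Mismatches occur at site 1 (C→A), site 20 (T→C), site 34 (A→T), site 45 (T→C).
There are 4 differences over 45 sites, so p = 4/45 = 0.089.

0.089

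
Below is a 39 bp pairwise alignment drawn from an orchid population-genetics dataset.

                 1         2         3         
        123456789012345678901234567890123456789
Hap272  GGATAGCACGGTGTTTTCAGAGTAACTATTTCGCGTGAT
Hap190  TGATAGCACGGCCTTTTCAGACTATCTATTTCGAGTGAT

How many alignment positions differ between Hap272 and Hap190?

Mismatches occur at site 1 (G/T), site 12 (T/C), site 13 (G/C), site 22 (G/C), site 25 (A/T), site 34 (C/A).
That gives 6 mismatches out of 39 aligned sites, so the Hamming distance is 6.

6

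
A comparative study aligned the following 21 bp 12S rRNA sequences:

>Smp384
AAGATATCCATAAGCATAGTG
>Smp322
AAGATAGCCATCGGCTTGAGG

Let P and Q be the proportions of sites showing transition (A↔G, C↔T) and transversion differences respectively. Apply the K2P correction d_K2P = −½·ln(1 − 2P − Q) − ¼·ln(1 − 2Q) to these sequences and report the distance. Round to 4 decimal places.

Differing sites — 7:T/G (Tv); 12:A/C (Tv); 13:A/G (Ti); 16:A/T (Tv); 18:A/G (Ti); 19:G/A (Ti); 20:T/G (Tv).
Of the 7 differences, 3 transitions and 4 transversions over 21 sites: P = 3/21 = 0.142857, Q = 4/21 = 0.190476.
d = −0.5·ln(0.523810) − 0.25·ln(0.619048) = −0.5·(-0.646626) − 0.25·(-0.479572) = 0.4432.

0.4432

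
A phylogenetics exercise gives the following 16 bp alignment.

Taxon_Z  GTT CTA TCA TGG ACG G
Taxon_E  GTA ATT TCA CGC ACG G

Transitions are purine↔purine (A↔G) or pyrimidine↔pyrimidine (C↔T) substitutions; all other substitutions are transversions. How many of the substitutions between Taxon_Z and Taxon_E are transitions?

1

Mismatches occur at site 3 (T/A, transversion), site 4 (C/A, transversion), site 6 (A/T, transversion), site 10 (T/C, transition), site 12 (G/C, transversion).
Of the 5 differences, 1 transition and 4 transversions, so the answer is 1.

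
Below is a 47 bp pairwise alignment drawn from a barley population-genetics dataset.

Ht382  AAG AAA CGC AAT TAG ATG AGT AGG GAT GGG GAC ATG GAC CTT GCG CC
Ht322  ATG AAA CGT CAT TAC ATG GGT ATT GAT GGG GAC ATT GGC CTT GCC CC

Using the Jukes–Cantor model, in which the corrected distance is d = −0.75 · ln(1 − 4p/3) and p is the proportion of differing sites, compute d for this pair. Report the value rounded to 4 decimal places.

Differing sites — 2:A/T; 9:C/T; 10:A/C; 15:G/C; 19:A/G; 23:G/T; 24:G/T; 36:G/T; 38:A/G; 45:G/C.
p = 10/47 = 0.212766.
d = −0.75 · ln(1 − (4/3)·0.212766) = −0.75 · ln(0.716312) = −0.75 · (-0.333639) = 0.2502.

0.2502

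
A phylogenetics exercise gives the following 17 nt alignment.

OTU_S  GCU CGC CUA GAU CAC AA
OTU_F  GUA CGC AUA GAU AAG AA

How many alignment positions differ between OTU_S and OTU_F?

5

The sequences differ at positions 2 (C/U), 3 (U/A), 7 (C/A), 13 (C/A), 15 (C/G).
That gives 5 mismatches out of 17 aligned sites, so the Hamming distance is 5.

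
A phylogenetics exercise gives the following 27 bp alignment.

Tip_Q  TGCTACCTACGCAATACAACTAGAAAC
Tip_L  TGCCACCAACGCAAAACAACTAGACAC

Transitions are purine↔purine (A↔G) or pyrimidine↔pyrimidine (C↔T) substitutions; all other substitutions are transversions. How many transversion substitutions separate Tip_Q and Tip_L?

3

Mismatches occur at site 4 (T↔C, transition), site 8 (T↔A, transversion), site 15 (T↔A, transversion), site 25 (A↔C, transversion).
Of the 4 differences, 1 transition and 3 transversions, so the answer is 3.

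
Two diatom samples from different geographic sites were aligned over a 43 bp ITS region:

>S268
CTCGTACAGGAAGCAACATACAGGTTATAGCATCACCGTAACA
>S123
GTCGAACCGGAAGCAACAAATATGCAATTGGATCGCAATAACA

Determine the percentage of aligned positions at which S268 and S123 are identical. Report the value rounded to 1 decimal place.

The sequences differ at positions 1 (C/G), 5 (T/A), 8 (A/C), 19 (T/A), 21 (C/T), 23 (G/T), 25 (T/C), 26 (T/A), 29 (A/T), 31 (C/G), 35 (A/G), 37 (C/A), 38 (G/A).
30 of the 43 sites match, so the percent identity is 30/43 × 100 = 69.8%.

69.8%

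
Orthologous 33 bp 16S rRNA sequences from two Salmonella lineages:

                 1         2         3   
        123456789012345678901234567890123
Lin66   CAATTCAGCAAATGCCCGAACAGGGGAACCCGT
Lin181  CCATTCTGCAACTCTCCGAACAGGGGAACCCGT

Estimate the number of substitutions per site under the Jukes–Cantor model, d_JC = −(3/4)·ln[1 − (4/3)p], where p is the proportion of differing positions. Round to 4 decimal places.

0.1693

Mismatches occur at site 2 (A/C), site 7 (A/T), site 12 (A/C), site 14 (G/C), site 15 (C/T).
p = 5/33 = 0.151515.
d = −0.75 · ln(1 − (4/3)·0.151515) = −0.75 · ln(0.797980) = −0.75 · (-0.225672) = 0.1693.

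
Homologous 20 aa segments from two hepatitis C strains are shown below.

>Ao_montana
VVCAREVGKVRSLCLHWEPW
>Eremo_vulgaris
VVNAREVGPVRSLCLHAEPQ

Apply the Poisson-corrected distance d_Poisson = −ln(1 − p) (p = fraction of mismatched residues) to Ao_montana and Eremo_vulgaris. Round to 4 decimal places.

0.2231

The sequences differ at positions 3 (C/N), 9 (K/P), 17 (W/A), 20 (W/Q).
p = 4/20 = 0.200000.
d = −ln(1 − 0.200000) = −ln(0.800000) = 0.2231.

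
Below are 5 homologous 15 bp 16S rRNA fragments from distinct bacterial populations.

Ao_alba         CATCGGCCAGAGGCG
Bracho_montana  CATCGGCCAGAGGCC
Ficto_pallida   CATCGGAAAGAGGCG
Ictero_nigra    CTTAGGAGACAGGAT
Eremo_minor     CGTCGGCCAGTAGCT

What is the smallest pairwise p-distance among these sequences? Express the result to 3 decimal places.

Pairwise Hamming distances:
  Ao_alba vs Bracho_montana: 1
  Ao_alba vs Ficto_pallida: 2
  Ao_alba vs Ictero_nigra: 7
  Ao_alba vs Eremo_minor: 4
  Bracho_montana vs Ficto_pallida: 3
  Bracho_montana vs Ictero_nigra: 7
  Bracho_montana vs Eremo_minor: 4
  Ficto_pallida vs Ictero_nigra: 6
  Ficto_pallida vs Eremo_minor: 6
  Ictero_nigra vs Eremo_minor: 8
The smallest is 1 mismatch, between Ao_alba and Bracho_montana; p = 1/15 = 0.067.

0.067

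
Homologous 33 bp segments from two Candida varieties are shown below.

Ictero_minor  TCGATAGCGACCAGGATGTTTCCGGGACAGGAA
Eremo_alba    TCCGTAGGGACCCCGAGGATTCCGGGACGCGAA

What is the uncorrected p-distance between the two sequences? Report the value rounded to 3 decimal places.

The sequences differ at positions 3 (G/C), 4 (A/G), 8 (C/G), 13 (A/C), 14 (G/C), 17 (T/G), 19 (T/A), 29 (A/G), 30 (G/C).
There are 9 differences over 33 sites, so p = 9/33 = 0.273.

0.273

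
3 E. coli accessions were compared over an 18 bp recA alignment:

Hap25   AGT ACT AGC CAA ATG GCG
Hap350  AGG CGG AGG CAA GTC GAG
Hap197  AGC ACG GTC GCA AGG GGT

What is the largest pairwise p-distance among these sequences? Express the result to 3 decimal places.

Pairwise Hamming distances:
  Hap25 vs Hap350: 8
  Hap25 vs Hap197: 9
  Hap350 vs Hap197: 13
The largest is 13 mismatches, between Hap350 and Hap197; p = 13/18 = 0.722.

0.722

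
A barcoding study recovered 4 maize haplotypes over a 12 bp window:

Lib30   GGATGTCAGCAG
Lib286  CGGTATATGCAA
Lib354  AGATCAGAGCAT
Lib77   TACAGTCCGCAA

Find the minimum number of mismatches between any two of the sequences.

5

Pairwise Hamming distances:
  Lib30 vs Lib286: 6
  Lib30 vs Lib354: 5
  Lib30 vs Lib77: 6
  Lib286 vs Lib354: 7
  Lib286 vs Lib77: 7
  Lib354 vs Lib77: 9
The smallest is 5, between Lib30 and Lib354.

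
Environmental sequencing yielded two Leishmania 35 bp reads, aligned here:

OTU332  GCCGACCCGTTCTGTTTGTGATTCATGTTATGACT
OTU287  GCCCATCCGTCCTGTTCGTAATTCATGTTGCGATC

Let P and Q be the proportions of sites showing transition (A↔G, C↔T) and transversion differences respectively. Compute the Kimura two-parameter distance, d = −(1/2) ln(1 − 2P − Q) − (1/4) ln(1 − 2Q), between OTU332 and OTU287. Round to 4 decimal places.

0.3472

Differing sites — 4:G/C (Tv); 6:C/T (Ti); 11:T/C (Ti); 17:T/C (Ti); 20:G/A (Ti); 30:A/G (Ti); 31:T/C (Ti); 34:C/T (Ti); 35:T/C (Ti).
Of the 9 differences, 8 transitions and 1 transversion over 35 sites: P = 8/35 = 0.228571, Q = 1/35 = 0.028571.
d = −0.5·ln(0.514287) − 0.25·ln(0.942858) = −0.5·(-0.664974) − 0.25·(-0.058840) = 0.3472.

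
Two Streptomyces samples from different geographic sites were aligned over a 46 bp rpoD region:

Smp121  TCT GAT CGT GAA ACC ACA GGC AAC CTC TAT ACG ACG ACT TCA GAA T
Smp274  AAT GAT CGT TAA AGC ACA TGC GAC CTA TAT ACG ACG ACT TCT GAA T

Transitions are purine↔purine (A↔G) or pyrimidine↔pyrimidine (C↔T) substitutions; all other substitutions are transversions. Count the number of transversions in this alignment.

7

Differing sites — 1:T/A (Tv); 2:C/A (Tv); 10:G/T (Tv); 14:C/G (Tv); 19:G/T (Tv); 22:A/G (Ti); 27:C/A (Tv); 42:A/T (Tv).
Of the 8 differences, 1 transition and 7 transversions, so the answer is 7.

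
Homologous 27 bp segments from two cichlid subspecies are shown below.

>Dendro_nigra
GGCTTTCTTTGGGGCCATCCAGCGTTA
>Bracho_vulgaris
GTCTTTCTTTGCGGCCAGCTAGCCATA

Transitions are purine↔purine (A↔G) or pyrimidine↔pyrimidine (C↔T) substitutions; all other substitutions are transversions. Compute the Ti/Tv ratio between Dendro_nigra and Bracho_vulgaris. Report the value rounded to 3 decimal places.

Mismatches occur at site 2 (G↔T, transversion), site 12 (G↔C, transversion), site 18 (T↔G, transversion), site 20 (C↔T, transition), site 24 (G↔C, transversion), site 25 (T↔A, transversion).
Of the 6 differences, 1 transition and 5 transversions, so Ti/Tv = 1/5 = 0.200.

0.200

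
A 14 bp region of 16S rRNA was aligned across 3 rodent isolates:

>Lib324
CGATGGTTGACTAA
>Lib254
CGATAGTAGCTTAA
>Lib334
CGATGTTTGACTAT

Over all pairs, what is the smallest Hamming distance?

Pairwise Hamming distances:
  Lib324 vs Lib254: 4
  Lib324 vs Lib334: 2
  Lib254 vs Lib334: 6
The smallest is 2, between Lib324 and Lib334.

2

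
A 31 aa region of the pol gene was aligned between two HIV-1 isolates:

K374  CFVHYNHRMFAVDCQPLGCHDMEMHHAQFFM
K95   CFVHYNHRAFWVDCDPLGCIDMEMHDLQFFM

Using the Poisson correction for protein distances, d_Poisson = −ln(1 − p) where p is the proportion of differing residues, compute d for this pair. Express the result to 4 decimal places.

0.2151

Differing sites — 9:M/A; 11:A/W; 15:Q/D; 20:H/I; 26:H/D; 27:A/L.
p = 6/31 = 0.193548.
d = −ln(1 − 0.193548) = −ln(0.806452) = 0.2151.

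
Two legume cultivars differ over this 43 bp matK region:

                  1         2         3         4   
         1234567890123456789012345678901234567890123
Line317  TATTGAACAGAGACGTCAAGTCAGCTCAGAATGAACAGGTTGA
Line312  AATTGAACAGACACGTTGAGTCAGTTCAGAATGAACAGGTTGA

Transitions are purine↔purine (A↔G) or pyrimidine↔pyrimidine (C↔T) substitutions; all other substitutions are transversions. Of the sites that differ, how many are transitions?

3

Differing sites — 1:T/A (Tv); 12:G/C (Tv); 17:C/T (Ti); 18:A/G (Ti); 25:C/T (Ti).
Of the 5 differences, 3 transitions and 2 transversions, so the answer is 3.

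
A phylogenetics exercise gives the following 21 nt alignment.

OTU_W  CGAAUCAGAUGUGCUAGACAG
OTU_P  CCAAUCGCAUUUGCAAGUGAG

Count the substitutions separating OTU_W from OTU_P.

7

Mismatches occur at site 2 (G→C), site 7 (A→G), site 8 (G→C), site 11 (G→U), site 15 (U→A), site 18 (A→U), site 19 (C→G).
That gives 7 mismatches out of 21 aligned sites, so the Hamming distance is 7.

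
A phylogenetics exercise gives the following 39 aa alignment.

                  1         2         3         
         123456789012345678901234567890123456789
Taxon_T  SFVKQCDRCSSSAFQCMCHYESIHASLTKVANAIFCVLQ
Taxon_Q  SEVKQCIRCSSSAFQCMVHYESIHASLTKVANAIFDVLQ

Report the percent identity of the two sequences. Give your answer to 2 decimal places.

89.74%

Differing sites — 2:F/E; 7:D/I; 18:C/V; 36:C/D.
35 of the 39 sites match, so the percent identity is 35/39 × 100 = 89.74%.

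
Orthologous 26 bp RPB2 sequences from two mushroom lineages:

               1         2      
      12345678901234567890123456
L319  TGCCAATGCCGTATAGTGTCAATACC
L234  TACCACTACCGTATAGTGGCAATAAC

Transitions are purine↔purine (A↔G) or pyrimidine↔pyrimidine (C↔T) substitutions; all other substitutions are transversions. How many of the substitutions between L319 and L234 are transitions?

2

The sequences differ at positions 2 (G/A, transition), 6 (A/C, transversion), 8 (G/A, transition), 19 (T/G, transversion), 25 (C/A, transversion).
Of the 5 differences, 2 transitions and 3 transversions, so the answer is 2.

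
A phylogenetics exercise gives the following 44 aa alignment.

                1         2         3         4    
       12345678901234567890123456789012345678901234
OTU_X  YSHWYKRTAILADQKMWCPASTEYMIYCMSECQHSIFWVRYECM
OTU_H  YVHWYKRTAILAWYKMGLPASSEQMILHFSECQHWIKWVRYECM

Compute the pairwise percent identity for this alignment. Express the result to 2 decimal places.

Differing sites — 2:S/V; 13:D/W; 14:Q/Y; 17:W/G; 18:C/L; 22:T/S; 24:Y/Q; 27:Y/L; 28:C/H; 29:M/F; 35:S/W; 37:F/K.
32 of the 44 sites match, so the percent identity is 32/44 × 100 = 72.73%.

72.73%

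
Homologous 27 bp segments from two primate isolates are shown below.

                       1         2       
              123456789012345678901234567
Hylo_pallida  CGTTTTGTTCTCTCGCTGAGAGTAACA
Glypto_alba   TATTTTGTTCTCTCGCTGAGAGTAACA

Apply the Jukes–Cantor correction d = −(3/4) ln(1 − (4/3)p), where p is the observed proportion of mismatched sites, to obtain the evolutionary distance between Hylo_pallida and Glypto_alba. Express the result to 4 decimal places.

The sequences differ at positions 1 (C/T), 2 (G/A).
p = 2/27 = 0.074074.
d = −0.75 · ln(1 − (4/3)·0.074074) = −0.75 · ln(0.901235) = −0.75 · (-0.103989) = 0.0780.

0.0780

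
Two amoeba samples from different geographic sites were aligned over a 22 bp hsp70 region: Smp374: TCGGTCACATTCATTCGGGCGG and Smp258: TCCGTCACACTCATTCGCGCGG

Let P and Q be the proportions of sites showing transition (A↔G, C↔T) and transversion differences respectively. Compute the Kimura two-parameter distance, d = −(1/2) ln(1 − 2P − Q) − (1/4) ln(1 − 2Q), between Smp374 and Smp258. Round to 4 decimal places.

The sequences differ at positions 3 (G/C, transversion), 10 (T/C, transition), 18 (G/C, transversion).
Of the 3 differences, 1 transition and 2 transversions over 22 sites: P = 1/22 = 0.045455, Q = 2/22 = 0.090909.
d = −0.5·ln(0.818181) − 0.25·ln(0.818182) = −0.5·(-0.200672) − 0.25·(-0.200670) = 0.1505.

0.1505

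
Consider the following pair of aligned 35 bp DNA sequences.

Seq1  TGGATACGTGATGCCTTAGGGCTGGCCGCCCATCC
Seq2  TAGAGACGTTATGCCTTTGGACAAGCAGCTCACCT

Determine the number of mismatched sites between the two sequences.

Differing sites — 2:G/A; 5:T/G; 10:G/T; 18:A/T; 21:G/A; 23:T/A; 24:G/A; 27:C/A; 30:C/T; 33:T/C; 35:C/T.
That gives 11 mismatches out of 35 aligned sites, so the Hamming distance is 11.

11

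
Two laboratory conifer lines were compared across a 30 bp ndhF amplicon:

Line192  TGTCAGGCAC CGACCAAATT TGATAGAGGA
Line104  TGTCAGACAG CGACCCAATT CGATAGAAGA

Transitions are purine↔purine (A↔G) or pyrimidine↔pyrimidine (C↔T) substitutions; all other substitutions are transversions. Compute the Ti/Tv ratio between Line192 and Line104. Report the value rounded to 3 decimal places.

Differing sites — 7:G/A (Ti); 10:C/G (Tv); 16:A/C (Tv); 21:T/C (Ti); 28:G/A (Ti).
Of the 5 differences, 3 transitions and 2 transversions, so Ti/Tv = 3/2 = 1.500.

1.500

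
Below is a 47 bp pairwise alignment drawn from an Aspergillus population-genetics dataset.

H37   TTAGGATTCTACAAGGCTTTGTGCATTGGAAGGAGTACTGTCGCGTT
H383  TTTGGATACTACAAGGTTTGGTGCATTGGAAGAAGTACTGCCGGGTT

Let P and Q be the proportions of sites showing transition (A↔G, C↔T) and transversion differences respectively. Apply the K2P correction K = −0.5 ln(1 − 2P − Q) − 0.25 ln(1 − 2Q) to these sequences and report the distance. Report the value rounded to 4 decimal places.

0.1663

Mismatches occur at site 3 (A/T, transversion), site 8 (T/A, transversion), site 17 (C/T, transition), site 20 (T/G, transversion), site 33 (G/A, transition), site 41 (T/C, transition), site 44 (C/G, transversion).
Of the 7 differences, 3 transitions and 4 transversions over 47 sites: P = 3/47 = 0.063830, Q = 4/47 = 0.085106.
d = −0.5·ln(0.787234) − 0.25·ln(0.829788) = −0.5·(-0.239230) − 0.25·(-0.186585) = 0.1663.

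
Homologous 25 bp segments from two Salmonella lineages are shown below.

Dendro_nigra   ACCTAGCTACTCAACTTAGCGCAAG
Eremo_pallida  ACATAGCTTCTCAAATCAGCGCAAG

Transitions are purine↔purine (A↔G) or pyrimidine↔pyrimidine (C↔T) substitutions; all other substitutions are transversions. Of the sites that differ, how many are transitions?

The sequences differ at positions 3 (C/A, transversion), 9 (A/T, transversion), 15 (C/A, transversion), 17 (T/C, transition).
Of the 4 differences, 1 transition and 3 transversions, so the answer is 1.

1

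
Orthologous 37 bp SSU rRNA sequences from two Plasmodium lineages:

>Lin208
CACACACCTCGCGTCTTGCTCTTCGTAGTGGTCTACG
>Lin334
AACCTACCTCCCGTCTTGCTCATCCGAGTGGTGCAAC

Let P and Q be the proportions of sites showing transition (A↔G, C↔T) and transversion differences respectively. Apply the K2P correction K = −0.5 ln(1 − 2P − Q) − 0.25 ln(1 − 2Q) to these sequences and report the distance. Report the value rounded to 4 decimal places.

0.3831

The sequences differ at positions 1 (C/A, transversion), 4 (A/C, transversion), 5 (C/T, transition), 11 (G/C, transversion), 22 (T/A, transversion), 25 (G/C, transversion), 26 (T/G, transversion), 33 (C/G, transversion), 34 (T/C, transition), 36 (C/A, transversion), 37 (G/C, transversion).
Of the 11 differences, 2 transitions and 9 transversions over 37 sites: P = 2/37 = 0.054054, Q = 9/37 = 0.243243.
d = −0.5·ln(0.648649) − 0.25·ln(0.513514) = −0.5·(-0.432864) − 0.25·(-0.666478) = 0.3831.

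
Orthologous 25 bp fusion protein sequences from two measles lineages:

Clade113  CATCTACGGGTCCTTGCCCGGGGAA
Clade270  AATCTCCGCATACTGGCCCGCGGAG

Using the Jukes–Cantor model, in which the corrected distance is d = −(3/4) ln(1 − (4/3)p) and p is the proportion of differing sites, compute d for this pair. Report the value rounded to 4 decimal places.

Mismatches occur at site 1 (C/A), site 6 (A/C), site 9 (G/C), site 10 (G/A), site 12 (C/A), site 15 (T/G), site 21 (G/C), site 25 (A/G).
p = 8/25 = 0.320000.
d = −0.75 · ln(1 − (4/3)·0.320000) = −0.75 · ln(0.573333) = −0.75 · (-0.556289) = 0.4172.

0.4172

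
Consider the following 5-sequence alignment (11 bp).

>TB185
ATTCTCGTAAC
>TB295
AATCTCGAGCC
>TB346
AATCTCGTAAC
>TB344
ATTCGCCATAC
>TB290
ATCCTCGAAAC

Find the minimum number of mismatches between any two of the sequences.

Pairwise Hamming distances:
  TB185 vs TB295: 4
  TB185 vs TB346: 1
  TB185 vs TB344: 4
  TB185 vs TB290: 2
  TB295 vs TB346: 3
  TB295 vs TB344: 5
  TB295 vs TB290: 4
  TB346 vs TB344: 5
  TB346 vs TB290: 3
  TB344 vs TB290: 4
The smallest is 1, between TB185 and TB346.

1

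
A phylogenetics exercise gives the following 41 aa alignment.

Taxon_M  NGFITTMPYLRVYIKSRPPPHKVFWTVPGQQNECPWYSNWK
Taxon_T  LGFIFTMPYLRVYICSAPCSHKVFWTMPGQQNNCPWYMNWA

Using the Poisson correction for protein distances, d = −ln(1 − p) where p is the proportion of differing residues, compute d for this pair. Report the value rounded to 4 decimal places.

0.2796

Differing sites — 1:N/L; 5:T/F; 15:K/C; 17:R/A; 19:P/C; 20:P/S; 27:V/M; 33:E/N; 38:S/M; 41:K/A.
p = 10/41 = 0.243902.
d = −ln(1 − 0.243902) = −ln(0.756098) = 0.2796.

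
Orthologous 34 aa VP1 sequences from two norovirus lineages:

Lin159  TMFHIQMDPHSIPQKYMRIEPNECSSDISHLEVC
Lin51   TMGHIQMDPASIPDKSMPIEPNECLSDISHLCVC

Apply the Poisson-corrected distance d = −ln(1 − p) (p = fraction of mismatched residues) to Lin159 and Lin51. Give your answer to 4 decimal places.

Differing sites — 3:F/G; 10:H/A; 14:Q/D; 16:Y/S; 18:R/P; 25:S/L; 32:E/C.
p = 7/34 = 0.205882.
d = −ln(1 − 0.205882) = −ln(0.794118) = 0.2305.

0.2305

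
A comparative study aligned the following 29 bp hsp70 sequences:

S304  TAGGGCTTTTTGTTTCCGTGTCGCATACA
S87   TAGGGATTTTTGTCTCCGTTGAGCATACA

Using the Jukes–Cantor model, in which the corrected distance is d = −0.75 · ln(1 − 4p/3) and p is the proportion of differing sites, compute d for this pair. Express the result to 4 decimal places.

0.1959

Mismatches occur at site 6 (C→A), site 14 (T→C), site 20 (G→T), site 21 (T→G), site 22 (C→A).
p = 5/29 = 0.172414.
d = −0.75 · ln(1 − (4/3)·0.172414) = −0.75 · ln(0.770115) = −0.75 · (-0.261215) = 0.1959.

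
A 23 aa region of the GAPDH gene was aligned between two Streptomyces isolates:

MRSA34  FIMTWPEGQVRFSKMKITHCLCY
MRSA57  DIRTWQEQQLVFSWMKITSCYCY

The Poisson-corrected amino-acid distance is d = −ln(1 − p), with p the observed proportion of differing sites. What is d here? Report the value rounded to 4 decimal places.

0.4964

The sequences differ at positions 1 (F/D), 3 (M/R), 6 (P/Q), 8 (G/Q), 10 (V/L), 11 (R/V), 14 (K/W), 19 (H/S), 21 (L/Y).
p = 9/23 = 0.391304.
d = −ln(1 − 0.391304) = −ln(0.608696) = 0.4964.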